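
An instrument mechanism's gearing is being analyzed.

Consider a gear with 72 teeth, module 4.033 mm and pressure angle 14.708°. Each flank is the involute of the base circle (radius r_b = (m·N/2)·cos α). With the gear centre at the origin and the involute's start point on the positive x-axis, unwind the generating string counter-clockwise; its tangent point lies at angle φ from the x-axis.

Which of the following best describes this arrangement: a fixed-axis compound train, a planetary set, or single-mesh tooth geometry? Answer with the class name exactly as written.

single-mesh tooth geometry

class = single-mesh tooth geometry [base-circle involute, m = 4.033, 72T]
classification: single-mesh tooth geometry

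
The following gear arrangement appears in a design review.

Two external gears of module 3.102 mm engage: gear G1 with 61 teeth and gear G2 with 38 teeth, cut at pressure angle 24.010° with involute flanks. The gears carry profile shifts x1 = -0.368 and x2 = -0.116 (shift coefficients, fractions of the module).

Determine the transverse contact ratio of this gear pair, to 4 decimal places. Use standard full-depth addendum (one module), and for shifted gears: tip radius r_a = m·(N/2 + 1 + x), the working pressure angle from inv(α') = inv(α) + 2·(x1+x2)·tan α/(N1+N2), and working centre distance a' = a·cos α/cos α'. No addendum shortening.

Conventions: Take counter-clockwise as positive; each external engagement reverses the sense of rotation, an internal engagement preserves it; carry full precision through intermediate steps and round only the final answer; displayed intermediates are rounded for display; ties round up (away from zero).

class = single-mesh tooth geometry [involute pair 61T × 38T, m = 3.102]
base radii: r_b1 = 86.424732, r_b2 = 53.838357
tip radii: r_a1 = 96.571464, r_a2 = 61.680168
inv(α') = inv(24.010°) + 2·(-0.368-0.116)·tan α/(61+38) = 0.02202889  ⇒  α' = 22.67035°
a' = a·cos α / cos α' = 153.5490·cos 24.010°/cos 22.67035° = 152.007541
action lengths: √(r_a1²−r_b1²) = 43.090758, √(r_a2²−r_b2²) = 30.097747
base pitch p_b = π·m·cos α = 8.902010
CR = (43.090758 + 30.097747 − 152.007541·sin 22.67035°)/8.902010 = 1.640131
contact ratio ≈ 1.6401

1.6401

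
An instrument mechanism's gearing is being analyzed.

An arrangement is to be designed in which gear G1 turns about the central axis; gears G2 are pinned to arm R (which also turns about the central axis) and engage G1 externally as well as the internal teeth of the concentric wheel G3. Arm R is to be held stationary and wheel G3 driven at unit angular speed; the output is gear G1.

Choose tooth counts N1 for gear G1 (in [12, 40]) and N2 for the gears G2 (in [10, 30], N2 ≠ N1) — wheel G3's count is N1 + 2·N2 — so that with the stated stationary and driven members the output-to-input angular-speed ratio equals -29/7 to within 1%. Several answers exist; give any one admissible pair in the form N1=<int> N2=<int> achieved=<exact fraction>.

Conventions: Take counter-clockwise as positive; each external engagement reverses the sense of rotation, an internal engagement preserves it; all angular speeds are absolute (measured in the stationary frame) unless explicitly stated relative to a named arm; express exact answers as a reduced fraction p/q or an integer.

design class (target -29/7): planetary set
Willis with ω_arm = 0: ω_sun/ω_ring = −N3/N1; set equal to -29/7  ⇒  N3/N1 = −(-29/7) = 29/7
N3 = N1 + 2·N2  ⇒  N2/N1 = (N3/N1 − 1)/2 = (29/7 − 1)/2 = 11/7
smallest multiple with N1 ≥ 12 and N2 ≥ 10: k = 2  ⇒  N1 = 2·7 = 14, N2 = 2·11 = 22 (N1 ≤ 40, N2 ≤ 30, N2 ≠ N1 ✓), N3 = 14 + 2·22 = 58
check: −N3/N1 with N1 = 14, N3 = 58 gives -29/7; |achieved − target| = 0 ≤ 29/700 ✓

N1=14 N2=22 achieved=-29/7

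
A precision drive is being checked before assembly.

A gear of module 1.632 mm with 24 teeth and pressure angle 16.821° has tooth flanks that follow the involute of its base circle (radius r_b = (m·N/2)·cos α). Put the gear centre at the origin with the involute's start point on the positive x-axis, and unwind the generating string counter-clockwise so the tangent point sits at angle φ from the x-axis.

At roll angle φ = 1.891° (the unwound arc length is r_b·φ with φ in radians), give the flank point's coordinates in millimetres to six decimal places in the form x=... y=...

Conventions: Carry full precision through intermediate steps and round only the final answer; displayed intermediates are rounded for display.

x=18.756276 y=0.000225

recognized (one wheel, involute flank): single-mesh tooth geometry, m = 1.632, N = 24
pitch radius r_p = m·N/2 = 1.632·24/2 = 19.584000
base radius r_b = r_p·cos α = 19.584000·cos 16.821° = 18.746069
roll angle φ = 1.891° = 0.03300418 rad
x = r_b·(cos φ + φ·sin φ) = 18.756276
y = r_b·(sin φ − φ·cos φ) = 0.000225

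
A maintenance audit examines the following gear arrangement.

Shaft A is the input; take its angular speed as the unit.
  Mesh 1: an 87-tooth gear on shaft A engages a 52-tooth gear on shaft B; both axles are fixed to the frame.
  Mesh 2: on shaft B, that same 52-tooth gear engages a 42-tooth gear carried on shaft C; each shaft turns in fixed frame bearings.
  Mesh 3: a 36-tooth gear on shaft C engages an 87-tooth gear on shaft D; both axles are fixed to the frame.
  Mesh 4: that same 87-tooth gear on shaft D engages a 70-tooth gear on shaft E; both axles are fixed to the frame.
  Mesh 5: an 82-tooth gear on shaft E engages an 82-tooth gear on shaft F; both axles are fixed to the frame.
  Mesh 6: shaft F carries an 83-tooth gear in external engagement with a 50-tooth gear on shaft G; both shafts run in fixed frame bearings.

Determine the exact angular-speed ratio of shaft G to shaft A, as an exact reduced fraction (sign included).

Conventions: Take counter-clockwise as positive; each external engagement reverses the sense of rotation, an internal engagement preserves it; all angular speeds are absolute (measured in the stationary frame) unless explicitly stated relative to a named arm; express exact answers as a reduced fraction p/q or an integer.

class = fixed-axis compound train [6 meshes; 6 ratios multiply, 6 sense flips]
mesh 1 [87T→52T]: running ratio 87/52, sense −
mesh 2 [52T→42T]: running ratio 29/14, sense +
mesh 3 [36T→87T]: running ratio 6/7, sense −
mesh 4 [87T→70T]: running ratio 261/245, sense +
mesh 5 [82T→82T]: running ratio 261/245, sense −
mesh 6 [83T→50T]: running ratio 21663/12250, sense +
ω_out/ω_in = 21663/12250

21663/12250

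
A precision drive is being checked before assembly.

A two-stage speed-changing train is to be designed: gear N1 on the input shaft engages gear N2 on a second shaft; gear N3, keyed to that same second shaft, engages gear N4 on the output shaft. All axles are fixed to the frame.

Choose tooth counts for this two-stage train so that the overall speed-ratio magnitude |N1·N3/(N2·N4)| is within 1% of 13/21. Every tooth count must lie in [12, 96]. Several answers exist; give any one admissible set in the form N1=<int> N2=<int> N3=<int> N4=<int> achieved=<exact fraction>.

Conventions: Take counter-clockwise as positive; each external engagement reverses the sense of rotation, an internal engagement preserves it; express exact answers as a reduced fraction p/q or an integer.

2-stage fixed-axis compound train for ratio 13/21
target = 13/21 in lowest terms: an exact hit needs N1·N3 = k·13 and N2·N4 = k·21 for one integer k, every count in [12, 96]; additionally prefer no 1:1 stage (N1 ≠ N2, N3 ≠ N4)
k = 1…11: no 1:1-free in-range split of k·13 and k·21 into factor pairs; take k = 12
k = 12: N1·N3 = 156 = 12·13, N2·N4 = 252 = 21·12
achieved = 12·13/(21·12) = 13/21; |achieved − target| = 0 ≤ 13/2100 ✓

N1=12 N2=21 N3=13 N4=12 achieved=13/21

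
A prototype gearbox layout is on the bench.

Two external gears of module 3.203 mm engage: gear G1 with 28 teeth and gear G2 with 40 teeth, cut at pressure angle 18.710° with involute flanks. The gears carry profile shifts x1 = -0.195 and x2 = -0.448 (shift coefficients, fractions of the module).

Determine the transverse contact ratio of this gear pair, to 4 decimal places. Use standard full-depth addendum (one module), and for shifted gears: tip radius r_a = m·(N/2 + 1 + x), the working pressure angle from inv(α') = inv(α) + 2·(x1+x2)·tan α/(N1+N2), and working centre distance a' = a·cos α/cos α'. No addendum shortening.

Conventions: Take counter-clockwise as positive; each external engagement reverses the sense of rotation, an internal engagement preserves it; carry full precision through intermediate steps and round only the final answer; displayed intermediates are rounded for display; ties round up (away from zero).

2.0630

class = single-mesh tooth geometry [involute pair 28T × 40T, m = 3.203]
base radii: r_b1 = 42.472293, r_b2 = 60.674705
tip radii: r_a1 = 47.420415, r_a2 = 65.828056
inv(α') = inv(18.710°) + 2·(-0.195-0.448)·tan α/(28+40) = 0.00571981  ⇒  α' = 14.64829°
a' = a·cos α / cos α' = 108.9020·cos 18.710°/cos 14.64829° = 106.612285
action lengths: √(r_a1²−r_b1²) = 21.090283, √(r_a2²−r_b2²) = 25.532590
base pitch p_b = π·m·cos α = 9.530760
CR = (21.090283 + 25.532590 − 106.612285·sin 14.64829°)/9.530760 = 2.063029
contact ratio ≈ 2.0630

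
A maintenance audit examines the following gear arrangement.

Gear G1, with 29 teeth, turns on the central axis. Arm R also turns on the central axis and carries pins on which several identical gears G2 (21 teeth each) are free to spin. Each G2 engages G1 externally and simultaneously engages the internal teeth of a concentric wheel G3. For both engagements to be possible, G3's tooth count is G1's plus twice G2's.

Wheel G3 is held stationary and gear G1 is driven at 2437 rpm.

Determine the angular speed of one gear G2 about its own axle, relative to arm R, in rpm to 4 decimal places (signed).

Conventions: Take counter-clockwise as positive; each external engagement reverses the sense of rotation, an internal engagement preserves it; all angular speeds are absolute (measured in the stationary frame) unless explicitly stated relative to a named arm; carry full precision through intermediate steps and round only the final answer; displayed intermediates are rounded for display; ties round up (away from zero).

-2389.4205 rpm

recognized (axles ride arm R): planetary set, 29/21/71 teeth
normalise by the input: solve with ω_sun = 1, then scale by 2437 rpm
ring teeth: 29 + 2·21 = 71
29(ω_sun−ω_arm) = −71(ω_ring−ω_arm),  ω_ring = 0, ω_sun = 1
29(1−ω_arm) = −71(0−ω_arm)  ⇒  100·ω_arm = 29  ⇒  ω_arm = 29/100
sun–planet mesh: 29·(1−29/100) = −21·(ω_p−ω_arm)  ⇒  ω_p−ω_arm = -2059/2100
scale: ω_p−ω_arm = -2059/2100 × 2437 rpm = -2389.4205 rpm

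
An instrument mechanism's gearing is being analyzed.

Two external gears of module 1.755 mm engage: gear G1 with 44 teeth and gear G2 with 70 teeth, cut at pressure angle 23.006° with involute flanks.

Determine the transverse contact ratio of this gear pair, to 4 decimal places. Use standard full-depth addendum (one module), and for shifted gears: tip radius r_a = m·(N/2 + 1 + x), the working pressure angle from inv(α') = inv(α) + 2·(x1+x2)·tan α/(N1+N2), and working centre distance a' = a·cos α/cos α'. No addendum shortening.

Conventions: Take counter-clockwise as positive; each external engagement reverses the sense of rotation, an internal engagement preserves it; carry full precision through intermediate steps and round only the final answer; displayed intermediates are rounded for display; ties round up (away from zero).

class = single-mesh tooth geometry [involute pair 44T × 70T, m = 1.755]
base radii: r_b1 = 35.539112, r_b2 = 56.539497
tip radii: r_a1 = 40.365000, r_a2 = 63.180000
no profile shift: α' = α, a' = a
action lengths: √(r_a1²−r_b1²) = 19.139089, √(r_a2²−r_b2²) = 28.195703
base pitch p_b = π·m·cos α = 5.074973
CR = (19.139089 + 28.195703 − 100.035000·sin 23.00600°)/5.074973 = 1.623331
contact ratio ≈ 1.6233

1.6233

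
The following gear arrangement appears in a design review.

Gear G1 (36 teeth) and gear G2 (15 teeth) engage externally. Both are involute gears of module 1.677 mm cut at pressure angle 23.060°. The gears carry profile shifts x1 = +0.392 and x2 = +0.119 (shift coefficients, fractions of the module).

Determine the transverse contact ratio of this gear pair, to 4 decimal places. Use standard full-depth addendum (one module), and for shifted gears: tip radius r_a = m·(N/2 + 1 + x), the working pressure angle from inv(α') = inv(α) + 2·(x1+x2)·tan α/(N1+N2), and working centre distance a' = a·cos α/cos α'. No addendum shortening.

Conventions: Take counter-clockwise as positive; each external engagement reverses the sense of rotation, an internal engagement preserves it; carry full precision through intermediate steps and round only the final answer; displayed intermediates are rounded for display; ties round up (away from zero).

1.4112

recognized (one external pair, fixed centres): single-mesh tooth geometry, m = 1.677, N1 = 36, N2 = 15
base radii: r_b1 = 27.773993, r_b2 = 11.572497
tip radii: r_a1 = 32.520384, r_a2 = 14.454063
inv(α') = inv(23.060°) + 2·(+0.392+0.119)·tan α/(36+15) = 0.03176924  ⇒  α' = 25.46283°
a' = a·cos α / cos α' = 42.7635·cos 23.060°/cos 25.46283° = 43.579625
action lengths: √(r_a1²−r_b1²) = 16.916876, √(r_a2²−r_b2²) = 8.660095
base pitch p_b = π·m·cos α = 4.847476
CR = (16.916876 + 8.660095 − 43.579625·sin 25.46283°)/4.847476 = 1.411245
contact ratio ≈ 1.4112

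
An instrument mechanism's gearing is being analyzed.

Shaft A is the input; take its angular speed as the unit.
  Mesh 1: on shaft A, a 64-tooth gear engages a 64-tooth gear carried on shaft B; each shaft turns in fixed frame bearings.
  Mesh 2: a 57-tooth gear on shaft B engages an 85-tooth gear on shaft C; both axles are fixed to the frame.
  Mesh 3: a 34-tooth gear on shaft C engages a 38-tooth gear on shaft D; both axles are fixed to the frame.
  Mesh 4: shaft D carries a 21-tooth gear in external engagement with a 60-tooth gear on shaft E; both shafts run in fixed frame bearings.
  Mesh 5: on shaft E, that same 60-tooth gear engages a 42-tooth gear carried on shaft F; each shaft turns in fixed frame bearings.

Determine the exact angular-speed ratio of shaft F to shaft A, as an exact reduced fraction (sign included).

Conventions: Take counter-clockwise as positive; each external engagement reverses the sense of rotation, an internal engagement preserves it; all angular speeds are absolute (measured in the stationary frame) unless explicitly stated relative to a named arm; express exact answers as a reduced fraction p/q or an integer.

-3/10

class = fixed-axis compound train [5 meshes; 5 ratios multiply, 5 sense flips]
mesh 1 [64T→64T]: running ratio 1, sense −
mesh 2 [57T→85T]: running ratio 57/85, sense +
mesh 3 [34T→38T]: running ratio 3/5, sense −
mesh 4 [21T→60T]: running ratio 21/100, sense +
mesh 5 [60T→42T]: running ratio 3/10, sense −
ω_out/ω_in = -3/10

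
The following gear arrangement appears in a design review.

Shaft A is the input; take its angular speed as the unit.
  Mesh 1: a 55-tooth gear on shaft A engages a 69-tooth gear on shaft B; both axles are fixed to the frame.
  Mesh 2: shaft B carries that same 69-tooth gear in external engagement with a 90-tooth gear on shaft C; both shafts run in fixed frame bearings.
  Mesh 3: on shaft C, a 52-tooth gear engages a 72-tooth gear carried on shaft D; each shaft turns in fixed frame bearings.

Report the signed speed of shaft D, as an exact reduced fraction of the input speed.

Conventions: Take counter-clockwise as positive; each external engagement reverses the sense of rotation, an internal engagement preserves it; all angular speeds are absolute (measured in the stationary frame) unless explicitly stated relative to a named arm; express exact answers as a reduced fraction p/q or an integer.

3-mesh fixed-axis compound train (all bearings frame-fixed)
mesh 1 [55T→69T]: |ω|/ω_in = 1×55/69 = 55/69, sense flips to −
mesh 2 [69T→90T]: |ω|/ω_in = (55/69)×69/90 = 11/18, sense flips to +
mesh 3 [52T→72T]: |ω|/ω_in = (11/18)×52/72 = 143/324, sense flips to −
signed output speed (× input speed) = -143/324

-143/324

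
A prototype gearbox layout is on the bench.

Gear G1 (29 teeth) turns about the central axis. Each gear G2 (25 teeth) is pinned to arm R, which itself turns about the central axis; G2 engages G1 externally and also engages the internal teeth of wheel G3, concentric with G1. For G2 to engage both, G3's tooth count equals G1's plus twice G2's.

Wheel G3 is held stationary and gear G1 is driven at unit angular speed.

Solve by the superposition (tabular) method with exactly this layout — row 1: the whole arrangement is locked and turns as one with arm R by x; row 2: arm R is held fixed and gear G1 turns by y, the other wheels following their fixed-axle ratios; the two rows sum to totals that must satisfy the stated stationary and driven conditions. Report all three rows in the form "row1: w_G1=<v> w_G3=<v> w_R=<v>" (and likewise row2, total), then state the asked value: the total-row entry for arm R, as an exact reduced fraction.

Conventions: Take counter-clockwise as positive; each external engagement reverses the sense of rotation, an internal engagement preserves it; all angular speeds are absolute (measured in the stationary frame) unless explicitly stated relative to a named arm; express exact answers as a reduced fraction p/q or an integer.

row1: w_G1=29/108 w_G3=29/108 w_R=29/108
row2: w_G1=79/108 w_G3=-29/108 w_R=0
total: w_G1=1 w_G3=0 w_R=29/108
asked value: 29/108

planetary set (29T centre, 25T on arm, 79T internal) — Willis relation
row 1: whole set turns with the arm by x
superposition row 2 [arm held]: sun y, ring −(29/79)·y, arm 0
boundary: total ω_ring = x − (29/79)·y = 0 and total ω_sun = x + y = 1  ⇒  y = 79/108, x = 29/108
row 2 ring = −(29/79)·79/108 = -29/108
totals (row 1 + row 2): sun 29/108 + 79/108 = 1, ring 29/108 + (-29/108) = 0, arm 29/108 + 0 = 29/108
asked cell (total, arm) = 29/108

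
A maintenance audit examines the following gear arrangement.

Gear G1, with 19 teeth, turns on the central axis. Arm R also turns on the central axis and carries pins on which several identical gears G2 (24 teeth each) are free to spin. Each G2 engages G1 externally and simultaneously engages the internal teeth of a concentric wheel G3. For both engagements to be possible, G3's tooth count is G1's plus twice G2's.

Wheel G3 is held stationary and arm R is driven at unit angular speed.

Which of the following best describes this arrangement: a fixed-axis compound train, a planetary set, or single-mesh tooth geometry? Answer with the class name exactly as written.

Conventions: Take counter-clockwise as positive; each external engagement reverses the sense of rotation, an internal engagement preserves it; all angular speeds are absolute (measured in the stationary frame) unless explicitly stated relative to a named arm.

planetary set (19T centre, 24T on arm, 67T internal) — Willis relation
classification: planetary set

planetary set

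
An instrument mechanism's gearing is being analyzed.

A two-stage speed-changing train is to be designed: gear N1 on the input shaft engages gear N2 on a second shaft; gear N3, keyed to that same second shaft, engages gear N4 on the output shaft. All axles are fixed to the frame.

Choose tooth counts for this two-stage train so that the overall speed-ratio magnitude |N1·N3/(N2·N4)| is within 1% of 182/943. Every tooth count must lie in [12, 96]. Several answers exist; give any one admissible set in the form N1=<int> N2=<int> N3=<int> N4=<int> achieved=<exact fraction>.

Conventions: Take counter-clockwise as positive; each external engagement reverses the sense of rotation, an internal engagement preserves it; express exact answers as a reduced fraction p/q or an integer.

design class (target 182/943): fixed-axis compound train
target = 182/943 in lowest terms: an exact hit needs N1·N3 = k·182 and N2·N4 = k·943 for one integer k, every count in [12, 96]; additionally prefer no 1:1 stage (N1 ≠ N2, N3 ≠ N4)
k = 1: N1·N3 = 182 = 13·14, N2·N4 = 943 = 23·41
achieved = 13·14/(23·41) = 182/943; |achieved − target| = 0 ≤ 91/47150 ✓

N1=13 N2=23 N3=14 N4=41 achieved=182/943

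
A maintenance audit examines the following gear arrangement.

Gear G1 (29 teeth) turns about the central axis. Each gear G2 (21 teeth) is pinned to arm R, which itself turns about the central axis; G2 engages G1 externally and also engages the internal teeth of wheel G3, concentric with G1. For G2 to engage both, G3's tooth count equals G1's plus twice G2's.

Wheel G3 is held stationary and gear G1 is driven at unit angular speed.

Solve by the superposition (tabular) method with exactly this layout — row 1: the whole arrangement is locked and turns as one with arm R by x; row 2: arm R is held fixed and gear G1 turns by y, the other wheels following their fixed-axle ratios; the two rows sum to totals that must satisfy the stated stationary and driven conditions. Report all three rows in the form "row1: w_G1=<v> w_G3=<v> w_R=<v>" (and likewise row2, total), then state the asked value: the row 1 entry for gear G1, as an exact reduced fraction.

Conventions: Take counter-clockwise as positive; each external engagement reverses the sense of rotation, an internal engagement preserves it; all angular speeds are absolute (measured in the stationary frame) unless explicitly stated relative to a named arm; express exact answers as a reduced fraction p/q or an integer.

row1: w_G1=29/100 w_G3=29/100 w_R=29/100
row2: w_G1=71/100 w_G3=-29/100 w_R=0
total: w_G1=1 w_G3=0 w_R=29/100
asked value: 29/100

recognized (axles ride arm R): planetary set, 29/21/71 teeth
row 1: whole set turns with the arm by x
superposition row 2 [arm held]: sun y, ring −(29/71)·y, arm 0
boundary: total ω_ring = x − (29/71)·y = 0 and total ω_sun = x + y = 1  ⇒  y = 71/100, x = 29/100
row 2 ring = −(29/71)·71/100 = -29/100
totals (row 1 + row 2): sun 29/100 + 71/100 = 1, ring 29/100 + (-29/100) = 0, arm 29/100 + 0 = 29/100
asked cell (row1, sun) = 29/100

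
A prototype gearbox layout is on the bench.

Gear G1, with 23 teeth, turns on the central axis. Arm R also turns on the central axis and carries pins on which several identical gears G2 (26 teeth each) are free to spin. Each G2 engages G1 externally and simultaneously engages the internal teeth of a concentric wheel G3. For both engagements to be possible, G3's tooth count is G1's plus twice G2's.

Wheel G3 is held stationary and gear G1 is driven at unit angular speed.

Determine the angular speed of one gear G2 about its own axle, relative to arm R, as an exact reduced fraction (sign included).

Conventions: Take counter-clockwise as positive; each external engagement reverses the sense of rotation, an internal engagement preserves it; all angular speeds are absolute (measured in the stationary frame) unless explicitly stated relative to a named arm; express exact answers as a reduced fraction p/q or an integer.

-1725/2548

recognized (axles ride arm R): planetary set, 23/26/75 teeth
ring teeth: 23 + 2·26 = 75
23(ω_sun−ω_arm) = −75(ω_ring−ω_arm),  ω_ring = 0, ω_sun = 1
23(1−ω_arm) = −75(0−ω_arm)  ⇒  98·ω_arm = 23  ⇒  ω_arm = 23/98
sun–planet mesh: 23·(1−23/98) = −26·(ω_p−ω_arm)  ⇒  ω_p−ω_arm = -1725/2548
exact speed ratio = -1725/2548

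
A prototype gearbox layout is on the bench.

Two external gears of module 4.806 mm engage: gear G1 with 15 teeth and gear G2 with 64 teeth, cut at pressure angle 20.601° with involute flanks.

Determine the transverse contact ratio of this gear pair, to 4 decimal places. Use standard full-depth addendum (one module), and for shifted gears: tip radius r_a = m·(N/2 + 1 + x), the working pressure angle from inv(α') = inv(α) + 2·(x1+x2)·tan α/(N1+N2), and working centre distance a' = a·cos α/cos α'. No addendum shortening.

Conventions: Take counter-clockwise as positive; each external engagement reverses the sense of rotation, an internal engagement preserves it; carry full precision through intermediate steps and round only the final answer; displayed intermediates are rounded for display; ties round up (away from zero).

class = single-mesh tooth geometry [involute pair 15T × 64T, m = 4.806]
base radii: r_b1 = 33.740045, r_b2 = 143.957524
tip radii: r_a1 = 40.851000, r_a2 = 158.598000
no profile shift: α' = α, a' = a
action lengths: √(r_a1²−r_b1²) = 23.030710, √(r_a2²−r_b2²) = 66.554917
base pitch p_b = π·m·cos α = 14.132997
CR = (23.030710 + 66.554917 − 189.837000·sin 20.60100°)/14.132997 = 1.612536
contact ratio ≈ 1.6125

1.6125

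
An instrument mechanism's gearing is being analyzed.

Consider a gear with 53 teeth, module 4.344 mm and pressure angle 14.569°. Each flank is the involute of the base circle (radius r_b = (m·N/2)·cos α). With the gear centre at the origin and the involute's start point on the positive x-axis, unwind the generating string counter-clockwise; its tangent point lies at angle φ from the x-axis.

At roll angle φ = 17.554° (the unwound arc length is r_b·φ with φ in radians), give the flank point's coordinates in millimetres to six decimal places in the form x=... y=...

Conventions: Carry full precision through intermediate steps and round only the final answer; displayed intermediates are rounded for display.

x=116.521425 y=1.058032

topology: single-mesh involute geometry — m = 4.344, N = 53
pitch radius r_p = m·N/2 = 4.344·53/2 = 115.116000
base radius r_b = r_p·cos α = 115.116000·cos 14.569° = 111.414492
roll angle φ = 17.554° = 0.30637510 rad
x = r_b·(cos φ + φ·sin φ) = 116.521425
y = r_b·(sin φ − φ·cos φ) = 1.058032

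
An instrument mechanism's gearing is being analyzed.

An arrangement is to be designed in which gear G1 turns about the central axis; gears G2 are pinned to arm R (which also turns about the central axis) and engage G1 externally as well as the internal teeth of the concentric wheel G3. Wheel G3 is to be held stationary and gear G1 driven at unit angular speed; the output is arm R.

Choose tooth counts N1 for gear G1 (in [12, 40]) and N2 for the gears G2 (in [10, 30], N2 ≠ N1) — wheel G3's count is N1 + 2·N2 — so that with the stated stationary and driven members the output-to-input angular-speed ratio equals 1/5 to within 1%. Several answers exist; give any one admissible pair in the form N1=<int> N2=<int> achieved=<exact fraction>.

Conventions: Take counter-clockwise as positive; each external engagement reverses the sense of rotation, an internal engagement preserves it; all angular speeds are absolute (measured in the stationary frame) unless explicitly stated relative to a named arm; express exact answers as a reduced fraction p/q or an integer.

N1=12 N2=18 achieved=1/5

class = planetary set [ratio 1/5 wanted; Willis about the carrier]
Willis with ω_ring = 0: ω_arm/ω_sun = N1/(N1+N3); set equal to 1/5  ⇒  N3/N1 = 1/(1/5) − 1 = 4
N3 = N1 + 2·N2  ⇒  N2/N1 = (N3/N1 − 1)/2 = (4 − 1)/2 = 3/2
smallest multiple with N1 ≥ 12 and N2 ≥ 10: k = 6  ⇒  N1 = 6·2 = 12, N2 = 6·3 = 18 (N1 ≤ 40, N2 ≤ 30, N2 ≠ N1 ✓), N3 = 12 + 2·18 = 48
check: N1/(N1+N3) with N1 = 12, N3 = 48 gives 1/5; |achieved − target| = 0 ≤ 1/500 ✓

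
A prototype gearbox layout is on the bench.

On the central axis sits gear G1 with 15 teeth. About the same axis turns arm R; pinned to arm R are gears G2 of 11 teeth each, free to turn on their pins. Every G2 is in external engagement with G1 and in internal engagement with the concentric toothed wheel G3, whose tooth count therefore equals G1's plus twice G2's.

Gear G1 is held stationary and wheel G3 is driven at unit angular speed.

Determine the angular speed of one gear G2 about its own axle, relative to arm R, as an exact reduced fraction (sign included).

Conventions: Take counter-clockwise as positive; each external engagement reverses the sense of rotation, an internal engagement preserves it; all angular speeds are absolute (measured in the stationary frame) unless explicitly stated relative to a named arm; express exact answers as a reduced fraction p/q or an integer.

555/572

recognized (axles ride arm R): planetary set, 15/11/37 teeth
ring teeth: 15 + 2·11 = 37
15(ω_sun−ω_arm) = −37(ω_ring−ω_arm),  ω_sun = 0, ω_ring = 1
15(0−ω_arm) = −37(1−ω_arm)  ⇒  52·ω_arm = 37  ⇒  ω_arm = 37/52
sun–planet mesh: 15·(0−37/52) = −11·(ω_p−ω_arm)  ⇒  ω_p−ω_arm = 555/572
exact speed ratio = 555/572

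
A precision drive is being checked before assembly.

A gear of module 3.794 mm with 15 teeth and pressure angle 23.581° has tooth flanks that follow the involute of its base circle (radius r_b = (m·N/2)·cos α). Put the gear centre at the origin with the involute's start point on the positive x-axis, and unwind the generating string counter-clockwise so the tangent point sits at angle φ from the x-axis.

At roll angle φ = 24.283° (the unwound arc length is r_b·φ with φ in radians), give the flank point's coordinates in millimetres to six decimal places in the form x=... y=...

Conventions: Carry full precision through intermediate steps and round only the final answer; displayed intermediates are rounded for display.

x=28.316916 y=0.649959

single-mesh involute tooth geometry (15T wheel at module 3.794)
pitch radius r_p = m·N/2 = 3.794·15/2 = 28.455000
base radius r_b = r_p·cos α = 28.455000·cos 23.581° = 26.078878
roll angle φ = 24.283° = 0.42381830 rad
x = r_b·(cos φ + φ·sin φ) = 28.316916
y = r_b·(sin φ − φ·cos φ) = 0.649959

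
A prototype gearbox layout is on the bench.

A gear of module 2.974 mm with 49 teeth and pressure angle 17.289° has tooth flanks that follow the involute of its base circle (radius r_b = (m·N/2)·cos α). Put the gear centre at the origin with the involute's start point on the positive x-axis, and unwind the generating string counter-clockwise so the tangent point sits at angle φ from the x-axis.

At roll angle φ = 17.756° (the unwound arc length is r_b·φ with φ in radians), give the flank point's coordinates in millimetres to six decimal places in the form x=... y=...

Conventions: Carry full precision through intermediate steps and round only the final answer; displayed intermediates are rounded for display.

x=72.831851 y=0.683592

class = single-mesh tooth geometry [base-circle involute, m = 2.974, 49T]
pitch radius r_p = m·N/2 = 2.974·49/2 = 72.863000
base radius r_b = r_p·cos α = 72.863000·cos 17.289° = 69.570895
roll angle φ = 17.756° = 0.30990066 rad
x = r_b·(cos φ + φ·sin φ) = 72.831851
y = r_b·(sin φ − φ·cos φ) = 0.683592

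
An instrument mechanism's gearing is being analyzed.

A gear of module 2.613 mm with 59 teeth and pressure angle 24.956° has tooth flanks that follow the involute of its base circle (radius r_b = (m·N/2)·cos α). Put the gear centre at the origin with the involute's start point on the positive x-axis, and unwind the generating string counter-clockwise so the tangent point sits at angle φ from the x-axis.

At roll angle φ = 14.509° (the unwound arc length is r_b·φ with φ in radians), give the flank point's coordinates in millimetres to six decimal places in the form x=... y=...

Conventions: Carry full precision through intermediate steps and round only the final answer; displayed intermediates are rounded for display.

single-mesh involute tooth geometry (59T wheel at module 2.613)
pitch radius r_p = m·N/2 = 2.613·59/2 = 77.083500
base radius r_b = r_p·cos α = 77.083500·cos 24.956° = 69.886373
roll angle φ = 14.509° = 0.25322982 rad
x = r_b·(cos φ + φ·sin φ) = 72.091322
y = r_b·(sin φ − φ·cos φ) = 0.375862

x=72.091322 y=0.375862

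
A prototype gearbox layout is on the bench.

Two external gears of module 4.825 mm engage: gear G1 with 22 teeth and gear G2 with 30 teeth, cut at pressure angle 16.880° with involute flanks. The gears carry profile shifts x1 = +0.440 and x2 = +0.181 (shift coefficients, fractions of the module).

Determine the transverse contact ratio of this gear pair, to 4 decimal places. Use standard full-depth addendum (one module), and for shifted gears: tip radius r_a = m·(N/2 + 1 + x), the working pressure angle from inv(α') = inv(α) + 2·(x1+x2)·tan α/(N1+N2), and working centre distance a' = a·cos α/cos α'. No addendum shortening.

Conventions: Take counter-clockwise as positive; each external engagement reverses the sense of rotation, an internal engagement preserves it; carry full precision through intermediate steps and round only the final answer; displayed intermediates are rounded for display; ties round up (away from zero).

recognized (one external pair, fixed centres): single-mesh tooth geometry, m = 4.825, N1 = 22, N2 = 30
base radii: r_b1 = 50.788264, r_b2 = 69.256723
tip radii: r_a1 = 60.023000, r_a2 = 78.073325
inv(α') = inv(16.880°) + 2·(+0.440+0.181)·tan α/(22+30) = 0.01607800  ⇒  α' = 20.49419°
a' = a·cos α / cos α' = 125.4500·cos 16.880°/cos 20.49419° = 128.156290
action lengths: √(r_a1²−r_b1²) = 31.989261, √(r_a2²−r_b2²) = 36.040954
base pitch p_b = π·m·cos α = 14.505094
CR = (31.989261 + 36.040954 − 128.156290·sin 20.49419°)/14.505094 = 1.596758
contact ratio ≈ 1.5968

1.5968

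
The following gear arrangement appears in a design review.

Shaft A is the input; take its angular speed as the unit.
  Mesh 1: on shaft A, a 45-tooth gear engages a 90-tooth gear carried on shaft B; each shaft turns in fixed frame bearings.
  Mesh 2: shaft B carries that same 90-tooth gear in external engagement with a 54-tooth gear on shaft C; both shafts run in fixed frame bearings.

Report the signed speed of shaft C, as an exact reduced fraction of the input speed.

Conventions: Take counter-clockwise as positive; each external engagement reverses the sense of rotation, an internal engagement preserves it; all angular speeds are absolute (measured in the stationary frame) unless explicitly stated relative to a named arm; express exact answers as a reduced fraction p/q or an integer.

5/6

2-mesh fixed-axis compound train (all bearings frame-fixed)
mesh 1 [45T→90T]: |ω|/ω_in = 1×45/90 = 1/2, sense flips to −
mesh 2 [90T→54T]: |ω|/ω_in = (1/2)×90/54 = 5/6, sense flips to +
signed output speed (× input speed) = 5/6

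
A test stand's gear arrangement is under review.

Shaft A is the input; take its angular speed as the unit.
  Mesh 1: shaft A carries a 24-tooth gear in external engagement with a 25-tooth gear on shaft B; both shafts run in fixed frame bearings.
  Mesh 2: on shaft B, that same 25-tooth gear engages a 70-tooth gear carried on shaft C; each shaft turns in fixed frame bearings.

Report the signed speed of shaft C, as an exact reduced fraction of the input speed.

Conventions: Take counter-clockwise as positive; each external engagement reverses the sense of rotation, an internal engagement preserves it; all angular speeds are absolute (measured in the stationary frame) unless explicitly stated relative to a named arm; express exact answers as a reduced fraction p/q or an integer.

12/35

2-mesh fixed-axis compound train (all bearings frame-fixed)
mesh 1 [24T→25T]: |ω|/ω_in = 1×24/25 = 24/25, sense flips to −
mesh 2 [25T→70T]: |ω|/ω_in = (24/25)×25/70 = 12/35, sense flips to +
signed output speed (× input speed) = 12/35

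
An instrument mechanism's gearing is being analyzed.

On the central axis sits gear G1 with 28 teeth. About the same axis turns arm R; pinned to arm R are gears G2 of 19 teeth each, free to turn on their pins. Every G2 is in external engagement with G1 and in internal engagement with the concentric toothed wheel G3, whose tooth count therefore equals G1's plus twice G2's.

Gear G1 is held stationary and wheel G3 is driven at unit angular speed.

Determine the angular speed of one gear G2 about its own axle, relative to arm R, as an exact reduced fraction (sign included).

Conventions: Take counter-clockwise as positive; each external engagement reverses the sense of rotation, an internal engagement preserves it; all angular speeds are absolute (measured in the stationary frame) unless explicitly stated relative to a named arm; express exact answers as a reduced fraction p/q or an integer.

planetary set (28T centre, 19T on arm, 66T internal) — Willis relation
ring teeth: 28 + 2·19 = 66
28(ω_sun−ω_arm) = −66(ω_ring−ω_arm),  ω_sun = 0, ω_ring = 1
28(0−ω_arm) = −66(1−ω_arm)  ⇒  94·ω_arm = 66  ⇒  ω_arm = 33/47
sun–planet mesh: 28·(0−33/47) = −19·(ω_p−ω_arm)  ⇒  ω_p−ω_arm = 924/893
exact speed ratio = 924/893

924/893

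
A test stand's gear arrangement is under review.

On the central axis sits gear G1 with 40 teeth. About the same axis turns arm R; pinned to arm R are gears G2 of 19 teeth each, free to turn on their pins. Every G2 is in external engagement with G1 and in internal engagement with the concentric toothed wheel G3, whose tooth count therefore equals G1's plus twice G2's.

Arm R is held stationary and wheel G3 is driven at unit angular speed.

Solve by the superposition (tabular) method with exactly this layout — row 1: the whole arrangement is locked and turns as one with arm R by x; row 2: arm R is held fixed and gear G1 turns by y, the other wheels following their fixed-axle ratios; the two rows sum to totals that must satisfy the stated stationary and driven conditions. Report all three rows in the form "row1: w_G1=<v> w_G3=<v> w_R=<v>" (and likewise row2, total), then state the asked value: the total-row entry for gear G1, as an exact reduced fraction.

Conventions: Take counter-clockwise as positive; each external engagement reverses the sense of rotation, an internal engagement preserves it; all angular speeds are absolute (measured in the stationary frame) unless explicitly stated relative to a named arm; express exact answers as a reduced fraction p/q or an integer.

planetary set (40T centre, 19T on arm, 78T internal) — Willis relation
row 1 — lock + rotate with arm: ω_sun = ω_ring = ω_arm = x
row 2: sun turns y, ring = −(40/78)·y, arm 0
boundary: total ω_arm = x = 0 and total ω_ring = x − (40/78)·y = 1  ⇒  y = -39/20, x = 0
row 2 ring = −(40/78)·(-39/20) = 1
totals (row 1 + row 2): sun 0 + (-39/20) = -39/20, ring 0 + 1 = 1, arm 0 + 0 = 0
asked cell (total, sun) = -39/20

row1: w_G1=0 w_G3=0 w_R=0
row2: w_G1=-39/20 w_G3=1 w_R=0
total: w_G1=-39/20 w_G3=1 w_R=0
asked value: -39/20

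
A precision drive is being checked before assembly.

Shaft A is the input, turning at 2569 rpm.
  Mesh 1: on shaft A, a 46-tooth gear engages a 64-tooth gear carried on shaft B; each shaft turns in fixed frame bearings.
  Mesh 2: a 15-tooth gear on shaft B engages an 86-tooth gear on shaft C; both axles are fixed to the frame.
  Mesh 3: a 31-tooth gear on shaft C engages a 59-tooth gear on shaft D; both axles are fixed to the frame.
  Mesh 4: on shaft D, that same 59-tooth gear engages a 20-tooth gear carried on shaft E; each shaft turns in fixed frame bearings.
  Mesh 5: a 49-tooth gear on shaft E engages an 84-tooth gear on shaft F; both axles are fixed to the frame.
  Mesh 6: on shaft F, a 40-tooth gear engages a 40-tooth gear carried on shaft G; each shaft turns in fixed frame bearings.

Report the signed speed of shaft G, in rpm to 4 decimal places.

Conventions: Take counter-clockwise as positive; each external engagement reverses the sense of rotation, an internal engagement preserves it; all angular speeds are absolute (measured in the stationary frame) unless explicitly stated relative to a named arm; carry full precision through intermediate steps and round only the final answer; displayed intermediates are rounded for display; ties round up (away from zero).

+291.1946 rpm

recognized (7 fixed axles, 6 meshes): fixed-axis compound train
mesh 1 [46T→64T]: ω = 2569.0000×46/64 = 1846.4688 rpm, sense flips to −
mesh 2 [15T→86T]: ω = 1846.4688×15/86 = 322.0585 rpm, sense flips to +
mesh 3 [31T→59T]: ω = 322.0585×31/59 = 169.2172 rpm, sense flips to −
mesh 4 [59T→20T]: ω = 169.2172×59/20 = 499.1907 rpm, sense flips to +
mesh 5 [49T→84T]: ω = 499.1907×49/84 = 291.1946 rpm, sense flips to −
mesh 6 [40T→40T]: ω = 291.1946×40/40 = 291.1946 rpm, sense flips to +
signed output speed = +291.1946 rpm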